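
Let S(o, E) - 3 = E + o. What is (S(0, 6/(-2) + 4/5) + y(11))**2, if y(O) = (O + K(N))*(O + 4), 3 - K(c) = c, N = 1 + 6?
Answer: 279841/25 ≈ 11194.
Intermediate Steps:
N = 7
K(c) = 3 - c
S(o, E) = 3 + E + o (S(o, E) = 3 + (E + o) = 3 + E + o)
y(O) = (-4 + O)*(4 + O) (y(O) = (O + (3 - 1*7))*(O + 4) = (O + (3 - 7))*(4 + O) = (O - 4)*(4 + O) = (-4 + O)*(4 + O))
(S(0, 6/(-2) + 4/5) + y(11))**2 = ((3 + (6/(-2) + 4/5) + 0) + (-16 + 11**2))**2 = ((3 + (6*(-1/2) + 4*(1/5)) + 0) + (-16 + 121))**2 = ((3 + (-3 + 4/5) + 0) + 105)**2 = ((3 - 11/5 + 0) + 105)**2 = (4/5 + 105)**2 = (529/5)**2 = 279841/25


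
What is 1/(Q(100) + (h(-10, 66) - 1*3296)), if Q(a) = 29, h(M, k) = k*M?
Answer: -1/3927 ≈ -0.00025465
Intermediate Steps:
h(M, k) = M*k
1/(Q(100) + (h(-10, 66) - 1*3296)) = 1/(29 + (-10*66 - 1*3296)) = 1/(29 + (-660 - 3296)) = 1/(29 - 3956) = 1/(-3927) = -1/3927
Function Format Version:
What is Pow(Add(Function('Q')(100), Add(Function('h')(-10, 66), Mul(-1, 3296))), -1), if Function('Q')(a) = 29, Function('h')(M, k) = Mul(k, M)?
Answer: Rational(-1, 3927) ≈ -0.00025465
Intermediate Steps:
Function('h')(M, k) = Mul(M, k)
Pow(Add(Function('Q')(100), Add(Function('h')(-10, 66), Mul(-1, 3296))), -1) = Pow(Add(29, Add(Mul(-10, 66), Mul(-1, 3296))), -1) = Pow(Add(29, Add(-660, -3296)), -1) = Pow(Add(29, -3956), -1) = Pow(-3927, -1) = Rational(-1, 3927)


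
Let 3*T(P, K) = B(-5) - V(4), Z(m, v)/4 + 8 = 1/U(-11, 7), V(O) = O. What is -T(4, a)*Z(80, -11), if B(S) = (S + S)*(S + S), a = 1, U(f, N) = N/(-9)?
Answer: 8320/7 ≈ 1188.6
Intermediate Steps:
U(f, N) = -N/9 (U(f, N) = N*(-1/9) = -N/9)
B(S) = 4*S**2 (B(S) = (2*S)*(2*S) = 4*S**2)
Z(m, v) = -260/7 (Z(m, v) = -32 + 4/((-1/9*7)) = -32 + 4/(-7/9) = -32 + 4*(-9/7) = -32 - 36/7 = -260/7)
T(P, K) = 32 (T(P, K) = (4*(-5)**2 - 1*4)/3 = (4*25 - 4)/3 = (100 - 4)/3 = (1/3)*96 = 32)
-T(4, a)*Z(80, -11) = -32*(-260)/7 = -1*(-8320/7) = 8320/7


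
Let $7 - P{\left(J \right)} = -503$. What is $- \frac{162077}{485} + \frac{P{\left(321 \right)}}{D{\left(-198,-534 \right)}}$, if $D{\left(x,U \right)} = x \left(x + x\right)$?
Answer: $- \frac{2117981011}{6337980} \approx -334.17$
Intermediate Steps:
$D{\left(x,U \right)} = 2 x^{2}$ ($D{\left(x,U \right)} = x 2 x = 2 x^{2}$)
$P{\left(J \right)} = 510$ ($P{\left(J \right)} = 7 - -503 = 7 + 503 = 510$)
$- \frac{162077}{485} + \frac{P{\left(321 \right)}}{D{\left(-198,-534 \right)}} = - \frac{162077}{485} + \frac{510}{2 \left(-198\right)^{2}} = \left(-162077\right) \frac{1}{485} + \frac{510}{2 \cdot 39204} = - \frac{162077}{485} + \frac{510}{78408} = - \frac{162077}{485} + 510 \cdot \frac{1}{78408} = - \frac{162077}{485} + \frac{85}{13068} = - \frac{2117981011}{6337980}$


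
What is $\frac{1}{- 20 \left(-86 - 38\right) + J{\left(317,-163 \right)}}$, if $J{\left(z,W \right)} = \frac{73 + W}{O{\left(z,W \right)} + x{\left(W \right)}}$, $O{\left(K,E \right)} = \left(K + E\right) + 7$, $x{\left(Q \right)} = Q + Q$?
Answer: $\frac{11}{27286} \approx 0.00040314$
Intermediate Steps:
$x{\left(Q \right)} = 2 Q$
$O{\left(K,E \right)} = 7 + E + K$ ($O{\left(K,E \right)} = \left(E + K\right) + 7 = 7 + E + K$)
$J{\left(z,W \right)} = \frac{73 + W}{7 + z + 3 W}$ ($J{\left(z,W \right)} = \frac{73 + W}{\left(7 + W + z\right) + 2 W} = \frac{73 + W}{7 + z + 3 W}$)
$\frac{1}{- 20 \left(-86 - 38\right) + J{\left(317,-163 \right)}} = \frac{1}{- 20 \left(-86 - 38\right) + \frac{73 - 163}{7 + 317 + 3 \left(-163\right)}} = \frac{1}{\left(-20\right) \left(-124\right) + \frac{1}{7 + 317 - 489} \left(-90\right)} = \frac{1}{2480 + \frac{1}{-165} \left(-90\right)} = \frac{1}{2480 - - \frac{6}{11}} = \frac{1}{2480 + \frac{6}{11}} = \frac{1}{\frac{27286}{11}} = \frac{11}{27286}$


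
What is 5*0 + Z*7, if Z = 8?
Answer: 56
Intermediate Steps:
5*0 + Z*7 = 5*0 + 8*7 = 0 + 56 = 56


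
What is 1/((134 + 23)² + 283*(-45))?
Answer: 1/11914 ≈ 8.3935e-5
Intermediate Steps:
1/((134 + 23)² + 283*(-45)) = 1/(157² - 12735) = 1/(24649 - 12735) = 1/11914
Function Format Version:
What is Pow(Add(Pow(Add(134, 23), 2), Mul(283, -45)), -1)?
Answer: Rational(1, 11914) ≈ 8.3935e-5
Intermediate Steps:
Pow(Add(Pow(Add(134, 23), 2), Mul(283, -45)), -1) = Pow(Add(Pow(157, 2), -12735), -1) = Pow(Add(24649, -12735), -1) = Pow(11914, -1) = Rational(1, 11914)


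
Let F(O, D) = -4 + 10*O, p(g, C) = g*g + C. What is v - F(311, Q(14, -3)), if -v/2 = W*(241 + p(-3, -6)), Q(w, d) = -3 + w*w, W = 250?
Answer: -125106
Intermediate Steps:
p(g, C) = C + g² (p(g, C) = g² + C = C + g²)
Q(w, d) = -3 + w²
v = -122000 (v = -500*(241 + (-6 + (-3)²)) = -500*(241 + (-6 + 9)) = -500*(241 + 3) = -500*244 = -2*61000 = -122000)
v - F(311, Q(14, -3)) = -122000 - (-4 + 10*311) = -122000 - (-4 + 3110) = -122000 - 1*3106 = -122000 - 3106 = -125106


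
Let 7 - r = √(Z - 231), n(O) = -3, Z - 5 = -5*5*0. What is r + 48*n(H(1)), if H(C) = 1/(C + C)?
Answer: -137 - I*√226 ≈ -137.0 - 15.033*I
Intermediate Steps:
H(C) = 1/(2*C)
Z = 5 (Z = 5 - 5*5*0 = 5 - 25*0 = 5 + 0 = 5)
r = 7 - I*√226 (r = 7 - √(5 - 231) = 7 - √(-226) = 7 - I*√226 ≈ 7.0 - 15.033*I)
r + 48*n(H(1)) = (7 - I*√226) + 48*(-3) = (7 - I*√226) - 144 = -137 - I*√226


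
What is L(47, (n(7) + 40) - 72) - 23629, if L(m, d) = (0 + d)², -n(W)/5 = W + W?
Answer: -13225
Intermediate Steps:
n(W) = -10*W (n(W) = -5*(W + W) = -10*W)
L(m, d) = d²
L(47, (n(7) + 40) - 72) - 23629 = ((-10*7 + 40) - 72)² - 23629 = ((-70 + 40) - 72)² - 23629 = (-30 - 72)² - 23629 = (-102)² - 23629 = 10404 - 23629 = -13225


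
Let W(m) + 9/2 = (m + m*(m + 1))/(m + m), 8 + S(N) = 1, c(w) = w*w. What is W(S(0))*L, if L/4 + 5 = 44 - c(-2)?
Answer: -980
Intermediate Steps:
c(w) = w²
S(N) = -7 (S(N) = -8 + 1 = -7)
W(m) = -9/2 + (m + m*(1 + m))/(2*m) (W(m) = -9/2 + (m + m*(m + 1))/(m + m) = -9/2 + (m + m*(1 + m))/((2*m)) = -9/2 + (m + m*(1 + m))*(1/(2*m)) = -9/2 + (m + m*(1 + m))/(2*m))
L = 140 (L = -20 + 4*(44 - 1*(-2)²) = -20 + 4*(44 - 1*4) = -20 + 4*(44 - 4) = -20 + 4*40 = -20 + 160 = 140)
W(S(0))*L = (-7/2 + (½)*(-7))*140 = (-7/2 - 7/2)*140 = -7*140 = -980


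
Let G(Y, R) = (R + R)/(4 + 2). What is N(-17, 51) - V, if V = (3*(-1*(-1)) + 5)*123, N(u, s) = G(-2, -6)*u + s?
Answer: -899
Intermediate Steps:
G(Y, R) = R/3 (G(Y, R) = (2*R)/6 = (2*R)*(⅙) = R/3)
N(u, s) = s - 2*u (N(u, s) = ((⅓)*(-6))*u + s = -2*u + s = s - 2*u)
V = 984 (V = (3*1 + 5)*123 = (3 + 5)*123 = 8*123 = 984)
N(-17, 51) - V = (51 - 2*(-17)) - 1*984 = (51 + 34) - 984 = 85 - 984 = -899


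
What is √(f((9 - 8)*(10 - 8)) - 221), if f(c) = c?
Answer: I*√219 ≈ 14.799*I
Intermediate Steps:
√(f((9 - 8)*(10 - 8)) - 221) = √((9 - 8)*(10 - 8) - 221) = √(1*2 - 221) = √(2 - 221) = √(-219) = I*√219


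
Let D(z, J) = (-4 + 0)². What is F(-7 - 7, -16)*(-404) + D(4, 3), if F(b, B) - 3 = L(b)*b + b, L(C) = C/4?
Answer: -15336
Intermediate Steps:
D(z, J) = 16 (D(z, J) = (-4)² = 16)
L(C) = C/4 (L(C) = C*(¼) = C/4)
F(b, B) = 3 + b + b²/4 (F(b, B) = 3 + ((b/4)*b + b) = 3 + (b²/4 + b) = 3 + (b + b²/4) = 3 + b + b²/4)
F(-7 - 7, -16)*(-404) + D(4, 3) = (3 + (-7 - 7) + (-7 - 7)²/4)*(-404) + 16 = (3 - 14 + (¼)*(-14)²)*(-404) + 16 = (3 - 14 + (¼)*196)*(-404) + 16 = (3 - 14 + 49)*(-404) + 16 = 38*(-404) + 16 = -15352 + 16 = -15336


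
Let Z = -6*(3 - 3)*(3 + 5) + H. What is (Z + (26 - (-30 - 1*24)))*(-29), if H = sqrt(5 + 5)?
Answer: -2320 - 29*sqrt(10) ≈ -2411.7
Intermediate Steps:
H = sqrt(10) ≈ 3.1623
Z = sqrt(10) (Z = -6*(3 - 3)*(3 + 5) + sqrt(10) = -0*8 + sqrt(10) = -6*0 + sqrt(10) = 0 + sqrt(10) = sqrt(10) ≈ 3.1623)
(Z + (26 - (-30 - 1*24)))*(-29) = (sqrt(10) + (26 - (-30 - 1*24)))*(-29) = (sqrt(10) + (26 - (-30 - 24)))*(-29) = (sqrt(10) + (26 - 1*(-54)))*(-29) = (sqrt(10) + (26 + 54))*(-29) = (sqrt(10) + 80)*(-29) = (80 + sqrt(10))*(-29) = -2320 - 29*sqrt(10)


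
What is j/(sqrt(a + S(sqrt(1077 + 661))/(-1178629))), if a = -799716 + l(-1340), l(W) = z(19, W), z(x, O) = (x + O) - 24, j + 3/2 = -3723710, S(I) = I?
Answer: 7447423*I*sqrt(1178629)/(2*sqrt(944153725369 + sqrt(1738))) ≈ 4160.5*I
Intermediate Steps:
j = -7447423/2 (j = -3/2 - 3723710 = -7447423/2 ≈ -3.7237e+6)
z(x, O) = -24 + O + x (z(x, O) = (O + x) - 24 = -24 + O + x)
l(W) = -5 + W (l(W) = -24 + W + 19 = -5 + W)
a = -801061 (a = -799716 + (-5 - 1340) = -799716 - 1345 = -801061)
j/(sqrt(a + S(sqrt(1077 + 661))/(-1178629))) = -7447423/(2*sqrt(-801061 + sqrt(1077 + 661)/(-1178629))) = -7447423/(2*sqrt(-801061 + sqrt(1738)*(-1/1178629))) = -7447423/(2*sqrt(-801061 - sqrt(1738)/1178629))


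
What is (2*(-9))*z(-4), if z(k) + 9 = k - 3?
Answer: 288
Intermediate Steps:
z(k) = -12 + k (z(k) = -9 + (k - 3) = -9 + (-3 + k) = -12 + k)
(2*(-9))*z(-4) = (2*(-9))*(-12 - 4) = -18*(-16) = 288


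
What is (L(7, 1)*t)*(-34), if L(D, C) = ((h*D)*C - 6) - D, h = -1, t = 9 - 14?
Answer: -3400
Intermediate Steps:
t = -5
L(D, C) = -6 - D - C*D (L(D, C) = ((-D)*C - 6) - D = (-C*D - 6) - D = (-6 - C*D) - D = -6 - D - C*D)
(L(7, 1)*t)*(-34) = ((-6 - 1*7 - 1*1*7)*(-5))*(-34) = ((-6 - 7 - 7)*(-5))*(-34) = -20*(-5)*(-34) = 100*(-34) = -3400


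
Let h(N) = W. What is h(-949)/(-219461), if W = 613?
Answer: -613/219461 ≈ -0.0027932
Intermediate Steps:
h(N) = 613
h(-949)/(-219461) = 613/(-219461) = 613*(-1/219461) = -613/219461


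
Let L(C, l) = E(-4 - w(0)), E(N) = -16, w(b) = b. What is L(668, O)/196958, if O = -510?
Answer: -8/98479 ≈ -8.1236e-5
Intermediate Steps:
L(C, l) = -16
L(668, O)/196958 = -16/196958 = -16*1/196958 = -8/98479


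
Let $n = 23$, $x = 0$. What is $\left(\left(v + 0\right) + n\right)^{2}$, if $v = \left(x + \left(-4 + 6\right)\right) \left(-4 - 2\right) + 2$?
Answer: $169$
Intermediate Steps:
$v = -10$ ($v = \left(0 + \left(-4 + 6\right)\right) \left(-4 - 2\right) + 2 = \left(0 + 2\right) \left(-6\right) + 2 = 2 \left(-6\right) + 2 = -12 + 2 = -10$)
$\left(\left(v + 0\right) + n\right)^{2} = \left(\left(-10 + 0\right) + 23\right)^{2} = \left(-10 + 23\right)^{2} = 13^{2} = 169$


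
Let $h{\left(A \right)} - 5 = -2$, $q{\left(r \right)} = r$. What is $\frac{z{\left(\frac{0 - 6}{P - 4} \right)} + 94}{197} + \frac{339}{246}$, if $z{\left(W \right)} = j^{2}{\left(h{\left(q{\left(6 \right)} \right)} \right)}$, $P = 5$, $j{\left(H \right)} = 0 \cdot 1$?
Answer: $\frac{29969}{16154} \approx 1.8552$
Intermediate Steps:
$h{\left(A \right)} = 3$ ($h{\left(A \right)} = 5 - 2 = 3$)
$j{\left(H \right)} = 0$
$z{\left(W \right)} = 0$ ($z{\left(W \right)} = 0^{2} = 0$)
$\frac{z{\left(\frac{0 - 6}{P - 4} \right)} + 94}{197} + \frac{339}{246} = \frac{0 + 94}{197} + \frac{339}{246} = 94 \cdot \frac{1}{197} + 339 \cdot \frac{1}{246} = \frac{94}{197} + \frac{113}{82} = \frac{29969}{16154}$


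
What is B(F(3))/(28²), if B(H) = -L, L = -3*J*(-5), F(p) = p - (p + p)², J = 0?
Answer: 0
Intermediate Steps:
F(p) = p - 4*p² (F(p) = p - (2*p)² = p - 4*p²)
L = 0 (L = -3*0*(-5) = 0*(-5) = 0)
B(H) = 0 (B(H) = -1*0 = 0)
B(F(3))/(28²) = 0/(28²) = 0/784 = 0*(1/784) = 0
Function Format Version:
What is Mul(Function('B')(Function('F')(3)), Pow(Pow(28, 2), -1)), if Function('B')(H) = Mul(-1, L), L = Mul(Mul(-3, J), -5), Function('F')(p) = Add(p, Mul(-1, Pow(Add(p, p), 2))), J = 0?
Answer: 0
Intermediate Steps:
Function('F')(p) = Add(p, Mul(-4, Pow(p, 2))) (Function('F')(p) = Add(p, Mul(-1, Pow(Mul(2, p), 2))) = Add(p, Mul(-1, Mul(4, Pow(p, 2)))) = Add(p, Mul(-4, Pow(p, 2))))
L = 0 (L = Mul(Mul(-3, 0), -5) = Mul(0, -5) = 0)
Function('B')(H) = 0 (Function('B')(H) = Mul(-1, 0) = 0)
Mul(Function('B')(Function('F')(3)), Pow(Pow(28, 2), -1)) = Mul(0, Pow(Pow(28, 2), -1)) = Mul(0, Pow(784, -1)) = Mul(0, Rational(1, 784)) = 0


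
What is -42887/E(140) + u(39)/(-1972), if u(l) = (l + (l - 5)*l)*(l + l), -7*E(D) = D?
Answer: 20610941/9860 ≈ 2090.4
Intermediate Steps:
E(D) = -D/7
u(l) = 2*l*(l + l*(-5 + l)) (u(l) = (l + (-5 + l)*l)*(2*l) = (l + l*(-5 + l))*(2*l) = 2*l*(l + l*(-5 + l)))
-42887/E(140) + u(39)/(-1972) = -42887/((-⅐*140)) + (2*39²*(-4 + 39))/(-1972) = -42887/(-20) + (2*1521*35)*(-1/1972) = -42887*(-1/20) + 106470*(-1/1972) = 42887/20 - 53235/986 = 20610941/9860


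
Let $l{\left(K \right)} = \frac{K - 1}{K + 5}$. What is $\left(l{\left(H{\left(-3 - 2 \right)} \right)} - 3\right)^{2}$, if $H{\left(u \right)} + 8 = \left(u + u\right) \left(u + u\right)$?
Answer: $\frac{40000}{9409} \approx 4.2513$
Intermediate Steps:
$H{\left(u \right)} = -8 + 4 u^{2}$ ($H{\left(u \right)} = -8 + \left(u + u\right) \left(u + u\right) = -8 + 2 u 2 u = -8 + 4 u^{2}$)
$l{\left(K \right)} = \frac{-1 + K}{5 + K}$
$\left(l{\left(H{\left(-3 - 2 \right)} \right)} - 3\right)^{2} = \left(\frac{-1 - \left(8 - 4 \left(-3 - 2\right)^{2}\right)}{5 - \left(8 - 4 \left(-3 - 2\right)^{2}\right)} - 3\right)^{2} = \left(\frac{-1 - \left(8 - 4 \left(-5\right)^{2}\right)}{5 - \left(8 - 4 \left(-5\right)^{2}\right)} - 3\right)^{2} = \left(\frac{-1 + \left(-8 + 4 \cdot 25\right)}{5 + \left(-8 + 4 \cdot 25\right)} - 3\right)^{2} = \left(\frac{-1 + \left(-8 + 100\right)}{5 + \left(-8 + 100\right)} - 3\right)^{2} = \left(\frac{-1 + 92}{5 + 92} - 3\right)^{2} = \left(\frac{1}{97} \cdot 91 - 3\right)^{2} = \left(\frac{91}{97} - 3\right)^{2} = \left(- \frac{200}{97}\right)^{2} = \frac{40000}{9409}$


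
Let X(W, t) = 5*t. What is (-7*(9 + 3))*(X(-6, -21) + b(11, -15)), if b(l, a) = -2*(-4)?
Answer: 8148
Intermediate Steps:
b(l, a) = 8
(-7*(9 + 3))*(X(-6, -21) + b(11, -15)) = (-7*(9 + 3))*(5*(-21) + 8) = (-7*12)*(-105 + 8) = -84*(-97) = 8148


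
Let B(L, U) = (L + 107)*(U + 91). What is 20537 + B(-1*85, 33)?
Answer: 23265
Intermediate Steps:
B(L, U) = (91 + U)*(107 + L) (B(L, U) = (107 + L)*(91 + U) = (91 + U)*(107 + L))
20537 + B(-1*85, 33) = 20537 + (9737 + 91*(-1*85) + 107*33 - 1*85*33) = 20537 + (9737 + 91*(-85) + 3531 - 85*33) = 20537 + (9737 - 7735 + 3531 - 2805) = 20537 + 2728 = 23265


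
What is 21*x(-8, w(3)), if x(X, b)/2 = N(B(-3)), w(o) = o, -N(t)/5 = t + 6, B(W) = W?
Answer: -630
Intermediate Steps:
N(t) = -30 - 5*t (N(t) = -5*(t + 6) = -5*(6 + t) = -30 - 5*t)
x(X, b) = -30 (x(X, b) = 2*(-30 - 5*(-3)) = 2*(-30 + 15) = 2*(-15) = -30)
21*x(-8, w(3)) = 21*(-30) = -630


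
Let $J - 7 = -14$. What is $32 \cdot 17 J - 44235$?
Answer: $-48043$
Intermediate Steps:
$J = -7$ ($J = 7 - 14 = -7$)
$32 \cdot 17 J - 44235 = 32 \cdot 17 \left(-7\right) - 44235 = 544 \left(-7\right) - 44235 = -3808 - 44235 = -48043$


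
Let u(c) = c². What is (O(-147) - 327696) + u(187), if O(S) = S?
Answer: -292874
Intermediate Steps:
(O(-147) - 327696) + u(187) = (-147 - 327696) + 187² = -327843 + 34969 = -292874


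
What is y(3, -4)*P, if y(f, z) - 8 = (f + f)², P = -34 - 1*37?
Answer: -3124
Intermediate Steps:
P = -71 (P = -34 - 37 = -71)
y(f, z) = 8 + 4*f² (y(f, z) = 8 + (f + f)² = 8 + (2*f)² = 8 + 4*f²)
y(3, -4)*P = (8 + 4*3²)*(-71) = (8 + 4*9)*(-71) = (8 + 36)*(-71) = 44*(-71) = -3124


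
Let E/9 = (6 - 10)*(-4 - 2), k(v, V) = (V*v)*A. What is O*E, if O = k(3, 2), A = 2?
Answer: 2592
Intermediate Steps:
k(v, V) = 2*V*v (k(v, V) = (V*v)*2 = 2*V*v)
E = 216 (E = 9*((6 - 10)*(-4 - 2)) = 9*(-4*(-6)) = 9*24 = 216)
O = 12 (O = 2*2*3 = 12)
O*E = 12*216 = 2592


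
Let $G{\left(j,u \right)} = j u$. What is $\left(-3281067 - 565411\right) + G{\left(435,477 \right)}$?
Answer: $-3638983$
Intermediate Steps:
$\left(-3281067 - 565411\right) + G{\left(435,477 \right)} = \left(-3281067 - 565411\right) + 435 \cdot 477 = -3846478 + 207495 = -3638983$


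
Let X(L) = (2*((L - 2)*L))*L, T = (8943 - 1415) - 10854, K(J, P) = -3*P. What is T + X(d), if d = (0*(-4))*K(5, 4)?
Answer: -3326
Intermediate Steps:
T = -3326 (T = 7528 - 10854 = -3326)
d = 0 (d = (0*(-4))*(-3*4) = 0*(-12) = 0)
X(L) = 2*L**2*(-2 + L) (X(L) = (2*((-2 + L)*L))*L = (2*(L*(-2 + L)))*L = (2*L*(-2 + L))*L = 2*L**2*(-2 + L))
T + X(d) = -3326 + 2*0**2*(-2 + 0) = -3326 + 2*0*(-2) = -3326 + 0 = -3326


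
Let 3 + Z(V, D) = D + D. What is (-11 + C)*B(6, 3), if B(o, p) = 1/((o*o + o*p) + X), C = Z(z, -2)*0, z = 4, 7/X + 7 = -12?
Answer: -209/1019 ≈ -0.20510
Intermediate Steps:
X = -7/19 (X = 7/(-7 - 12) = 7/(-19) = 7*(-1/19) = -7/19 ≈ -0.36842)
Z(V, D) = -3 + 2*D (Z(V, D) = -3 + (D + D) = -3 + 2*D)
C = 0 (C = (-3 + 2*(-2))*0 = (-3 - 4)*0 = -7*0 = 0)
B(o, p) = 1/(-7/19 + o² + o*p) (B(o, p) = 1/((o*o + o*p) - 7/19) = 1/((o² + o*p) - 7/19) = 1/(-7/19 + o² + o*p))
(-11 + C)*B(6, 3) = (-11 + 0)*(19/(-7 + 19*6² + 19*6*3)) = -209/(-7 + 19*36 + 342) = -209/(-7 + 684 + 342) = -209/1019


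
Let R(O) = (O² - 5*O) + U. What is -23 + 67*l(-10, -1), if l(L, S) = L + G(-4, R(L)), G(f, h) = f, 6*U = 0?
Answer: -961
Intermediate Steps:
U = 0 (U = (⅙)*0 = 0)
R(O) = O² - 5*O (R(O) = (O² - 5*O) + 0 = O² - 5*O)
l(L, S) = -4 + L (l(L, S) = L - 4 = -4 + L)
-23 + 67*l(-10, -1) = -23 + 67*(-4 - 10) = -23 + 67*(-14) = -23 - 938 = -961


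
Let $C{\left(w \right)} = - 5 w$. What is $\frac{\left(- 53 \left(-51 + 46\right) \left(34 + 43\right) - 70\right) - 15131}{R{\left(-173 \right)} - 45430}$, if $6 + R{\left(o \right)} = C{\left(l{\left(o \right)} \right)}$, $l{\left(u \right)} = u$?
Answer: $- \frac{5204}{44571} \approx -0.11676$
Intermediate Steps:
$R{\left(o \right)} = -6 - 5 o$
$\frac{\left(- 53 \left(-51 + 46\right) \left(34 + 43\right) - 70\right) - 15131}{R{\left(-173 \right)} - 45430} = \frac{\left(- 53 \left(-51 + 46\right) \left(34 + 43\right) - 70\right) - 15131}{\left(-6 - -865\right) - 45430} = \frac{\left(- 53 \left(\left(-5\right) 77\right) - 70\right) - 15131}{\left(-6 + 865\right) - 45430} = \frac{\left(\left(-53\right) \left(-385\right) - 70\right) - 15131}{859 - 45430} = \frac{\left(20405 - 70\right) - 15131}{-44571} = \left(20335 - 15131\right) \left(- \frac{1}{44571}\right) = 5204 \left(- \frac{1}{44571}\right) = - \frac{5204}{44571}$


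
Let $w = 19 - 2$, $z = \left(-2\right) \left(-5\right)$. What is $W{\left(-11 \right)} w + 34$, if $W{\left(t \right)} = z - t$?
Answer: $391$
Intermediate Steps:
$z = 10$
$w = 17$
$W{\left(t \right)} = 10 - t$
$W{\left(-11 \right)} w + 34 = \left(10 - -11\right) 17 + 34 = \left(10 + 11\right) 17 + 34 = 21 \cdot 17 + 34 = 357 + 34 = 391$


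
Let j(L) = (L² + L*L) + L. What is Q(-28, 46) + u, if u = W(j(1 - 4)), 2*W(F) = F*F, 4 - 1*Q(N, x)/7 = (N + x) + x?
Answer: -615/2 ≈ -307.50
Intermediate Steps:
Q(N, x) = 28 - 14*x - 7*N (Q(N, x) = 28 - 7*((N + x) + x) = 28 - 7*(N + 2*x) = 28 + (-14*x - 7*N) = 28 - 14*x - 7*N)
j(L) = L + 2*L² (j(L) = (L² + L²) + L = 2*L² + L = L + 2*L²)
W(F) = F²/2 (W(F) = (F*F)/2 = F²/2)
u = 225/2 (u = ((1 - 4)*(1 + 2*(1 - 4)))²/2 = (-3*(1 + 2*(-3)))²/2 = (-3*(1 - 6))²/2 = (-3*(-5))²/2 = (½)*15² = (½)*225 = 225/2 ≈ 112.50)
Q(-28, 46) + u = (28 - 14*46 - 7*(-28)) + 225/2 = (28 - 644 + 196) + 225/2 = -420 + 225/2 = -615/2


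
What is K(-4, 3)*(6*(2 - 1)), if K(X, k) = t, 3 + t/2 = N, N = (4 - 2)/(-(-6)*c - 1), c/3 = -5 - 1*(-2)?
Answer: -2004/55 ≈ -36.436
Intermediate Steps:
c = -9 (c = 3*(-5 - 1*(-2)) = 3*(-5 + 2) = 3*(-3) = -9)
N = -2/55 (N = (4 - 2)/(-(-6)*(-9) - 1) = 2/(-3*18 - 1) = 2/(-54 - 1) = 2/(-55) = 2*(-1/55) = -2/55 ≈ -0.036364)
t = -334/55 (t = -6 + 2*(-2/55) = -6 - 4/55 = -334/55 ≈ -6.0727)
K(X, k) = -334/55
K(-4, 3)*(6*(2 - 1)) = -2004*(2 - 1)/55 = -2004/55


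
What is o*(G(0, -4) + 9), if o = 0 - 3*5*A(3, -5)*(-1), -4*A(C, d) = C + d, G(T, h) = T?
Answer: 135/2 ≈ 67.500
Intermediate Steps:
A(C, d) = -C/4 - d/4 (A(C, d) = -(C + d)/4 = -C/4 - d/4)
o = 15/2 (o = 0 - 3*5*(-¼*3 - ¼*(-5))*(-1) = 0 - 3*5*(-¾ + 5/4)*(-1) = 0 - 3*5*(½)*(-1) = 0 - 15*(-1)/2 = 0 - 3*(-5/2) = 0 + 15/2 = 15/2 ≈ 7.5000)
o*(G(0, -4) + 9) = 15*(0 + 9)/2 = (15/2)*9 = 135/2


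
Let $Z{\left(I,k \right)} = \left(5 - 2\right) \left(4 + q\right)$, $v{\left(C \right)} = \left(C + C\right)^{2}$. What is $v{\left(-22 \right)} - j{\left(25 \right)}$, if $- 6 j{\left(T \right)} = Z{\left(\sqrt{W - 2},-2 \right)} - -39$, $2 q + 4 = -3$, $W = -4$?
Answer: $\frac{7771}{4} \approx 1942.8$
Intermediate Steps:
$v{\left(C \right)} = 4 C^{2}$ ($v{\left(C \right)} = \left(2 C\right)^{2} = 4 C^{2}$)
$q = - \frac{7}{2}$ ($q = -2 + \frac{1}{2} \left(-3\right) = -2 - \frac{3}{2} = - \frac{7}{2} \approx -3.5$)
$Z{\left(I,k \right)} = \frac{3}{2}$ ($Z{\left(I,k \right)} = \left(5 - 2\right) \left(4 - \frac{7}{2}\right) = 3 \cdot \frac{1}{2} = \frac{3}{2}$)
$j{\left(T \right)} = - \frac{27}{4}$ ($j{\left(T \right)} = - \frac{\frac{3}{2} - -39}{6} = - \frac{\frac{3}{2} + 39}{6} = \left(- \frac{1}{6}\right) \frac{81}{2} = - \frac{27}{4}$)
$v{\left(-22 \right)} - j{\left(25 \right)} = 4 \left(-22\right)^{2} - - \frac{27}{4} = 4 \cdot 484 + \frac{27}{4} = 1936 + \frac{27}{4} = \frac{7771}{4}$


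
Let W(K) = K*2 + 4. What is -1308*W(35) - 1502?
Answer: -98294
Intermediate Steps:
W(K) = 4 + 2*K (W(K) = 2*K + 4 = 4 + 2*K)
-1308*W(35) - 1502 = -1308*(4 + 2*35) - 1502 = -1308*(4 + 70) - 1502 = -1308*74 - 1502 = -96792 - 1502 = -98294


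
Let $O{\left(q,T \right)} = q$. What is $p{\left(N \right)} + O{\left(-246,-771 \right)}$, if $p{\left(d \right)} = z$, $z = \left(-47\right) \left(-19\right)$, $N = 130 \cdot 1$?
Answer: $647$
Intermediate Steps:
$N = 130$
$z = 893$
$p{\left(d \right)} = 893$
$p{\left(N \right)} + O{\left(-246,-771 \right)} = 893 - 246 = 647$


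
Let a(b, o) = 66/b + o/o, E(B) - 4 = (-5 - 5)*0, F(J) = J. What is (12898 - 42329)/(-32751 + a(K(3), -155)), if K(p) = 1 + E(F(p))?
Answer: 147155/163684 ≈ 0.89902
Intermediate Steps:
E(B) = 4 (E(B) = 4 + (-5 - 5)*0 = 4 - 10*0 = 4 + 0 = 4)
K(p) = 5 (K(p) = 1 + 4 = 5)
a(b, o) = 1 + 66/b (a(b, o) = 66/b + 1 = 1 + 66/b)
(12898 - 42329)/(-32751 + a(K(3), -155)) = (12898 - 42329)/(-32751 + (66 + 5)/5) = -29431/(-32751 + (⅕)*71) = -29431/(-32751 + 71/5) = -29431/(-163684/5) = -29431*(-5/163684) = 147155/163684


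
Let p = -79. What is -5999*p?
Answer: 473921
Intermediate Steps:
-5999*p = -5999*(-79) = 473921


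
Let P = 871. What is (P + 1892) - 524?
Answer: 2239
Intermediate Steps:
(P + 1892) - 524 = (871 + 1892) - 524 = 2763 - 524 = 2239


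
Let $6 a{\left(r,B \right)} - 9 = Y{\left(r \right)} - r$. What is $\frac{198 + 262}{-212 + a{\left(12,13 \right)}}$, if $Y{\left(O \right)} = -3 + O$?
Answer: $- \frac{460}{211} \approx -2.1801$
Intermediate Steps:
$a{\left(r,B \right)} = 1$ ($a{\left(r,B \right)} = \frac{3}{2} + \frac{\left(-3 + r\right) - r}{6} = \frac{3}{2} + \frac{1}{6} \left(-3\right) = \frac{3}{2} - \frac{1}{2} = 1$)
$\frac{198 + 262}{-212 + a{\left(12,13 \right)}} = \frac{198 + 262}{-212 + 1} = \frac{460}{-211} = 460 \left(- \frac{1}{211}\right) = - \frac{460}{211}$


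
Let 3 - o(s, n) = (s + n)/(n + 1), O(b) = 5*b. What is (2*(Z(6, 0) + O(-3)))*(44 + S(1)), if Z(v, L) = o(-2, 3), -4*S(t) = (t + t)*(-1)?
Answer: -4361/4 ≈ -1090.3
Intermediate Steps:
S(t) = t/2 (S(t) = -(t + t)*(-1)/4 = -2*t*(-1)/4 = -(-1)*t/2 = t/2)
o(s, n) = 3 - (n + s)/(1 + n) (o(s, n) = 3 - (s + n)/(n + 1) = 3 - (n + s)/(1 + n))
Z(v, L) = 11/4 (Z(v, L) = (3 - 1*(-2) + 2*3)/(1 + 3) = (3 + 2 + 6)/4 = (1/4)*11 = 11/4)
(2*(Z(6, 0) + O(-3)))*(44 + S(1)) = (2*(11/4 + 5*(-3)))*(44 + (1/2)*1) = (2*(11/4 - 15))*(44 + 1/2) = (2*(-49/4))*(89/2) = -49/2*89/2 = -4361/4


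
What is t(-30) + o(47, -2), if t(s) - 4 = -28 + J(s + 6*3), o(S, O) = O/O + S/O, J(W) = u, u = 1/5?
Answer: -463/10 ≈ -46.300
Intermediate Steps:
u = 1/5 (u = 1*(1/5) = 1/5 ≈ 0.20000)
J(W) = 1/5
o(S, O) = 1 + S/O
t(s) = -119/5 (t(s) = 4 + (-28 + 1/5) = 4 - 139/5 = -119/5)
t(-30) + o(47, -2) = -119/5 + (-2 + 47)/(-2) = -119/5 - 1/2*45 = -119/5 - 45/2 = -463/10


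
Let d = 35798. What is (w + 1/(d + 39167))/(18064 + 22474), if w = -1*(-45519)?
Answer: 1706165918/1519465585 ≈ 1.1229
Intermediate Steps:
w = 45519
(w + 1/(d + 39167))/(18064 + 22474) = (45519 + 1/(35798 + 39167))/(18064 + 22474) = (45519 + 1/74965)/40538 = (45519 + 1/74965)*(1/40538) = (3412331836/74965)*(1/40538) = 1706165918/1519465585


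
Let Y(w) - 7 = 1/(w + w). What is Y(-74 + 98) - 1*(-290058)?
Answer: 13923121/48 ≈ 2.9007e+5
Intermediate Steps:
Y(w) = 7 + 1/(2*w) (Y(w) = 7 + 1/(w + w) = 7 + 1/(2*w))
Y(-74 + 98) - 1*(-290058) = (7 + 1/(2*(-74 + 98))) - 1*(-290058) = (7 + (1/2)/24) + 290058 = (7 + (1/2)*(1/24)) + 290058 = (7 + 1/48) + 290058 = 337/48 + 290058 = 13923121/48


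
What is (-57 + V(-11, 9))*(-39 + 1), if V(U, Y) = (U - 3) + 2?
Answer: 2622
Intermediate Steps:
V(U, Y) = -1 + U (V(U, Y) = (-3 + U) + 2 = -1 + U)
(-57 + V(-11, 9))*(-39 + 1) = (-57 + (-1 - 11))*(-39 + 1) = (-57 - 12)*(-38) = -69*(-38) = 2622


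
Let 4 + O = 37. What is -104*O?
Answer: -3432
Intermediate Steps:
O = 33 (O = -4 + 37 = 33)
-104*O = -104*33 = -3432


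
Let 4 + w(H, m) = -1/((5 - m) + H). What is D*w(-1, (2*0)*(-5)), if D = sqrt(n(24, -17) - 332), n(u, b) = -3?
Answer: -17*I*sqrt(335)/4 ≈ -77.788*I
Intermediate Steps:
D = I*sqrt(335) (D = sqrt(-3 - 332) = sqrt(-335) = I*sqrt(335) ≈ 18.303*I)
w(H, m) = -4 - 1/(5 + H - m) (w(H, m) = -4 - 1/((5 - m) + H) = -4 - 1/(5 + H - m))
D*w(-1, (2*0)*(-5)) = (I*sqrt(335))*((-21 - 4*(-1) + 4*((2*0)*(-5)))/(5 - 1 - 2*0*(-5))) = (I*sqrt(335))*((-21 + 4 + 4*(0*(-5)))/(5 - 1 - 0*(-5))) = (I*sqrt(335))*((-21 + 4 + 4*0)/(5 - 1 - 1*0)) = (I*sqrt(335))*((-21 + 4 + 0)/(5 - 1 + 0)) = (I*sqrt(335))*(-17/4) = -17*I*sqrt(335)/4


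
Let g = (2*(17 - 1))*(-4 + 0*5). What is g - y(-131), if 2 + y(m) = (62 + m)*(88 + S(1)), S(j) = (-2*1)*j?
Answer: 5808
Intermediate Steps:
S(j) = -2*j
y(m) = 5330 + 86*m (y(m) = -2 + (62 + m)*(88 - 2*1) = -2 + (62 + m)*(88 - 2) = -2 + (62 + m)*86 = -2 + (5332 + 86*m) = 5330 + 86*m)
g = -128 (g = (2*16)*(-4 + 0) = 32*(-4) = -128)
g - y(-131) = -128 - (5330 + 86*(-131)) = -128 - (5330 - 11266) = -128 - 1*(-5936) = -128 + 5936 = 5808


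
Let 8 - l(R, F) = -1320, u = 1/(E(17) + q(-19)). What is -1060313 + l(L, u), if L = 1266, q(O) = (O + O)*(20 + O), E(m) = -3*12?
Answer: -1058985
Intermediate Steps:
E(m) = -36
q(O) = 2*O*(20 + O) (q(O) = (2*O)*(20 + O) = 2*O*(20 + O))
u = -1/74 (u = 1/(-36 + 2*(-19)*(20 - 19)) = 1/(-36 + 2*(-19)*1) = 1/(-36 - 38) = 1/(-74) = -1/74 ≈ -0.013514)
l(R, F) = 1328 (l(R, F) = 8 - 1*(-1320) = 8 + 1320 = 1328)
-1060313 + l(L, u) = -1060313 + 1328 = -1058985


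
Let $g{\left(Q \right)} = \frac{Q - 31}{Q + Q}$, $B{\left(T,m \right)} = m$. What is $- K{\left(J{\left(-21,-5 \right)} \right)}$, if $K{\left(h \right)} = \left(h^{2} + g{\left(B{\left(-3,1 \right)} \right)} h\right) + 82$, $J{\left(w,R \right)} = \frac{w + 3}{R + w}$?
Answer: $- \frac{12184}{169} \approx -72.095$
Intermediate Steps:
$g{\left(Q \right)} = \frac{-31 + Q}{2 Q}$
$J{\left(w,R \right)} = \frac{3 + w}{R + w}$
$K{\left(h \right)} = 82 + h^{2} - 15 h$ ($K{\left(h \right)} = \left(h^{2} + \frac{-31 + 1}{2 \cdot 1} h\right) + 82 = \left(h^{2} + \frac{1}{2} \cdot 1 \left(-30\right) h\right) + 82 = \left(h^{2} - 15 h\right) + 82 = 82 + h^{2} - 15 h$)
$- K{\left(J{\left(-21,-5 \right)} \right)} = - (82 + \left(\frac{3 - 21}{-5 - 21}\right)^{2} - 15 \frac{3 - 21}{-5 - 21}) = - (82 + \left(\frac{1}{-26} \left(-18\right)\right)^{2} - 15 \frac{1}{-26} \left(-18\right)) = - (82 + \left(\left(- \frac{1}{26}\right) \left(-18\right)\right)^{2} - 15 \left(\left(- \frac{1}{26}\right) \left(-18\right)\right)) = - (82 + \left(\frac{9}{13}\right)^{2} - \frac{135}{13}) = - (82 + \frac{81}{169} - \frac{135}{13}) = \left(-1\right) \frac{12184}{169} = - \frac{12184}{169}$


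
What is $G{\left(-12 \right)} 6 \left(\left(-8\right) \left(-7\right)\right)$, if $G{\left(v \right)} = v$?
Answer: $-4032$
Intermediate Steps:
$G{\left(-12 \right)} 6 \left(\left(-8\right) \left(-7\right)\right) = \left(-12\right) 6 \left(\left(-8\right) \left(-7\right)\right) = \left(-72\right) 56 = -4032$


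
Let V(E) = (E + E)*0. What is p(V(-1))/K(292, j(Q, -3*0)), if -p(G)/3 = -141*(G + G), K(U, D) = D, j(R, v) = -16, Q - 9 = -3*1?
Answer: 0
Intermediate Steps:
Q = 6 (Q = 9 - 3*1 = 9 - 3 = 6)
V(E) = 0 (V(E) = (2*E)*0 = 0)
p(G) = 846*G (p(G) = -(-423)*(G + G) = -(-423)*2*G = -(-846)*G = 846*G)
p(V(-1))/K(292, j(Q, -3*0)) = (846*0)/(-16) = 0*(-1/16) = 0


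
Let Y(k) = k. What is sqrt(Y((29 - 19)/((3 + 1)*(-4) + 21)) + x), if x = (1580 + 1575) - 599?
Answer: sqrt(2558) ≈ 50.577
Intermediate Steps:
x = 2556 (x = 3155 - 599 = 2556)
sqrt(Y((29 - 19)/((3 + 1)*(-4) + 21)) + x) = sqrt((29 - 19)/((3 + 1)*(-4) + 21) + 2556) = sqrt(10/(4*(-4) + 21) + 2556) = sqrt(10/(-16 + 21) + 2556) = sqrt(10/5 + 2556) = sqrt(10*(1/5) + 2556) = sqrt(2 + 2556) = sqrt(2558)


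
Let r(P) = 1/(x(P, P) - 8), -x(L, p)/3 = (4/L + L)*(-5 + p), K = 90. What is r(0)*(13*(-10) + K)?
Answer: 0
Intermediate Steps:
x(L, p) = -3*(-5 + p)*(L + 4/L) (x(L, p) = -3*(4/L + L)*(-5 + p) = -3*(L + 4/L)*(-5 + p) = -3*(-5 + p)*(L + 4/L))
r(P) = 1/(-8 + 3*(20 - 4*P + P**2*(5 - P))/P) (r(P) = 1/(3*(20 - 4*P + P**2*(5 - P))/P - 8) = 1/(-8 + 3*(20 - 4*P + P**2*(5 - P))/P))
r(0)*(13*(-10) + K) = (-1*0/(-60 + 20*0 + 3*0**2*(-5 + 0)))*(13*(-10) + 90) = (-1*0/(-60 + 0 + 3*0*(-5)))*(-130 + 90) = -1*0/(-60 + 0 + 0)*(-40) = -1*0/(-60)*(-40) = -1*0*(-1/60)*(-40) = 0*(-40) = 0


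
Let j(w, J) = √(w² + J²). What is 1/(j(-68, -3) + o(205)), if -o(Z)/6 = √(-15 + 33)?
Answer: -1/(-√4633 + 18*√2) ≈ 0.023468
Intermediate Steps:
j(w, J) = √(J² + w²)
o(Z) = -18*√2 (o(Z) = -6*√(-15 + 33) = -18*√2)
1/(j(-68, -3) + o(205)) = 1/(√((-3)² + (-68)²) - 18*√2) = 1/(√(9 + 4624) - 18*√2) = 1/(√4633 - 18*√2)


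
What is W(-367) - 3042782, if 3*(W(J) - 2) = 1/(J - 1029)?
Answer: -12743162641/4188 ≈ -3.0428e+6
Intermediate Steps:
W(J) = 2 + 1/(3*(-1029 + J)) (W(J) = 2 + 1/(3*(J - 1029)) = 2 + 1/(3*(-1029 + J)))
W(-367) - 3042782 = (-6173 + 6*(-367))/(3*(-1029 - 367)) - 3042782 = (1/3)*(-6173 - 2202)/(-1396) - 3042782 = (1/3)*(-1/1396)*(-8375) - 3042782 = 8375/4188 - 3042782 = -12743162641/4188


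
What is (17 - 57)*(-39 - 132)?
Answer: 6840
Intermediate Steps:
(17 - 57)*(-39 - 132) = -40*(-171) = 6840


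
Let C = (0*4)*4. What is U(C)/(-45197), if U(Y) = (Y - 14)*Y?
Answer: 0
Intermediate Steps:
C = 0 (C = 0*4 = 0)
U(Y) = Y*(-14 + Y) (U(Y) = (-14 + Y)*Y = Y*(-14 + Y))
U(C)/(-45197) = (0*(-14 + 0))/(-45197) = (0*(-14))*(-1/45197) = 0*(-1/45197) = 0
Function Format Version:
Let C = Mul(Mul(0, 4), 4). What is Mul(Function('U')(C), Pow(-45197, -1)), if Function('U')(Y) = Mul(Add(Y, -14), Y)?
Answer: 0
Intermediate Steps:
C = 0 (C = Mul(0, 4) = 0)
Function('U')(Y) = Mul(Y, Add(-14, Y)) (Function('U')(Y) = Mul(Add(-14, Y), Y) = Mul(Y, Add(-14, Y)))
Mul(Function('U')(C), Pow(-45197, -1)) = Mul(Mul(0, Add(-14, 0)), Pow(-45197, -1)) = Mul(Mul(0, -14), Rational(-1, 45197)) = Mul(0, Rational(-1, 45197)) = 0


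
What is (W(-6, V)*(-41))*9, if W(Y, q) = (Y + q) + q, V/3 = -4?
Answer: 11070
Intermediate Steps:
V = -12 (V = 3*(-4) = -12)
W(Y, q) = Y + 2*q
(W(-6, V)*(-41))*9 = ((-6 + 2*(-12))*(-41))*9 = ((-6 - 24)*(-41))*9 = -30*(-41)*9 = 1230*9 = 11070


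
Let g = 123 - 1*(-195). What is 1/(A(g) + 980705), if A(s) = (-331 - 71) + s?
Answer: 1/980621 ≈ 1.0198e-6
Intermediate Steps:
g = 318 (g = 123 + 195 = 318)
A(s) = -402 + s
1/(A(g) + 980705) = 1/((-402 + 318) + 980705) = 1/(-84 + 980705) = 1/980621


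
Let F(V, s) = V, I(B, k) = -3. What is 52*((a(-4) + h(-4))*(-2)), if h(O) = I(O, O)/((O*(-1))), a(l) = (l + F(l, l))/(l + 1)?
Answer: -598/3 ≈ -199.33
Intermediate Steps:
a(l) = 2*l/(1 + l) (a(l) = (l + l)/(l + 1) = (2*l)/(1 + l) = 2*l/(1 + l))
h(O) = 3/O (h(O) = -3*(-1/O) = -(-3)/O = 3/O)
52*((a(-4) + h(-4))*(-2)) = 52*((2*(-4)/(1 - 4) + 3/(-4))*(-2)) = 52*((2*(-4)/(-3) + 3*(-¼))*(-2)) = 52*((2*(-4)*(-⅓) - ¾)*(-2)) = 52*((8/3 - ¾)*(-2)) = 52*((23/12)*(-2)) = 52*(-23/6) = -598/3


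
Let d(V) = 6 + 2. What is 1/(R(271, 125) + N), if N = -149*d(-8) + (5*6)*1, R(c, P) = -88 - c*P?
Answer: -1/35125 ≈ -2.8470e-5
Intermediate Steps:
R(c, P) = -88 - P*c
d(V) = 8
N = -1162 (N = -149*8 + (5*6)*1 = -1192 + 30*1 = -1192 + 30 = -1162)
1/(R(271, 125) + N) = 1/((-88 - 1*125*271) - 1162) = 1/((-88 - 33875) - 1162) = 1/(-33963 - 1162) = 1/(-35125) = -1/35125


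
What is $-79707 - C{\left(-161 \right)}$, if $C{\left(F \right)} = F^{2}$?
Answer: $-105628$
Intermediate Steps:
$-79707 - C{\left(-161 \right)} = -79707 - \left(-161\right)^{2} = -79707 - 25921 = -105628$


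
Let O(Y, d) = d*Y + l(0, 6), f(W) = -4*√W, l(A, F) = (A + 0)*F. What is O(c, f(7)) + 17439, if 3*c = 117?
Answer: 17439 - 156*√7 ≈ 17026.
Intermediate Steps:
c = 39 (c = (⅓)*117 = 39)
l(A, F) = A*F
O(Y, d) = Y*d (O(Y, d) = d*Y + 0*6 = Y*d + 0 = Y*d)
O(c, f(7)) + 17439 = 39*(-4*√7) + 17439 = -156*√7 + 17439 = 17439 - 156*√7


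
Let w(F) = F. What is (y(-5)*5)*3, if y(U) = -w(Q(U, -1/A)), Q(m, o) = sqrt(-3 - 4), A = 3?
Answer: -15*I*sqrt(7) ≈ -39.686*I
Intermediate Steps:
Q(m, o) = I*sqrt(7) (Q(m, o) = sqrt(-7) = I*sqrt(7))
y(U) = -I*sqrt(7)
(y(-5)*5)*3 = (-I*sqrt(7)*5)*3 = -5*I*sqrt(7)*3 = -15*I*sqrt(7)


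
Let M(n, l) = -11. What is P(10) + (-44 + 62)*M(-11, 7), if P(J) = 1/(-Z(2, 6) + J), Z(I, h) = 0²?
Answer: -1979/10 ≈ -197.90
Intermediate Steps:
Z(I, h) = 0
P(J) = 1/J (P(J) = 1/(-1*0 + J) = 1/(0 + J) = 1/J)
P(10) + (-44 + 62)*M(-11, 7) = 1/10 + (-44 + 62)*(-11) = ⅒ + 18*(-11) = ⅒ - 198 = -1979/10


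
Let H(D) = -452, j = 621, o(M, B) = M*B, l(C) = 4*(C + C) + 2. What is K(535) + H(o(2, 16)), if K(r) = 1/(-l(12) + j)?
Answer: -236395/523 ≈ -452.00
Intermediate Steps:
l(C) = 2 + 8*C (l(C) = 4*(2*C) + 2 = 8*C + 2 = 2 + 8*C)
o(M, B) = B*M
K(r) = 1/523 (K(r) = 1/(-(2 + 8*12) + 621) = 1/(-(2 + 96) + 621) = 1/(-1*98 + 621) = 1/(-98 + 621) = 1/523)
K(535) + H(o(2, 16)) = 1/523 - 452 = -236395/523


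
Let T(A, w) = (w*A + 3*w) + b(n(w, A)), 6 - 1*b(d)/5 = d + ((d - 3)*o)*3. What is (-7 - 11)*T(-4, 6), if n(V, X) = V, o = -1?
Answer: -702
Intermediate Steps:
b(d) = -15 + 10*d (b(d) = 30 - 5*(d + ((d - 3)*(-1))*3) = 30 - 5*(d + ((-3 + d)*(-1))*3) = 30 - 5*(d + (3 - d)*3) = 30 - 5*(d + (9 - 3*d)) = 30 - 5*(9 - 2*d) = 30 + (-45 + 10*d) = -15 + 10*d)
T(A, w) = -15 + 13*w + A*w (T(A, w) = (w*A + 3*w) + (-15 + 10*w) = (A*w + 3*w) + (-15 + 10*w) = (3*w + A*w) + (-15 + 10*w) = -15 + 13*w + A*w)
(-7 - 11)*T(-4, 6) = (-7 - 11)*(-15 + 13*6 - 4*6) = -18*(-15 + 78 - 24) = -18*39 = -702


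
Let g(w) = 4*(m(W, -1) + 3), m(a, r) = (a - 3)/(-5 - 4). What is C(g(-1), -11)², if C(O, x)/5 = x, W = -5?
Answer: 3025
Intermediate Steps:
m(a, r) = ⅓ - a/9 (m(a, r) = (-3 + a)/(-9) = (-3 + a)*(-⅑) = ⅓ - a/9)
g(w) = 140/9 (g(w) = 4*((⅓ - ⅑*(-5)) + 3) = 4*((⅓ + 5/9) + 3) = 4*(8/9 + 3) = 4*(35/9) = 140/9)
C(O, x) = 5*x
C(g(-1), -11)² = (5*(-11))² = (-55)² = 3025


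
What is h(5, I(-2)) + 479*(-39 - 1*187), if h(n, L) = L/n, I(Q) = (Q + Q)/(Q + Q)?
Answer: -541269/5 ≈ -1.0825e+5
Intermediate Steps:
I(Q) = 1 (I(Q) = (2*Q)/((2*Q)) = (2*Q)*(1/(2*Q)) = 1)
h(5, I(-2)) + 479*(-39 - 1*187) = 1/5 + 479*(-39 - 1*187) = 1*(⅕) + 479*(-39 - 187) = ⅕ + 479*(-226) = ⅕ - 108254 = -541269/5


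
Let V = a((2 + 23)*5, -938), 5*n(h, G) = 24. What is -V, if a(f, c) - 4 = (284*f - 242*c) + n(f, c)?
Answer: -1312524/5 ≈ -2.6251e+5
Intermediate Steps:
n(h, G) = 24/5 (n(h, G) = (⅕)*24 = 24/5)
a(f, c) = 44/5 - 242*c + 284*f (a(f, c) = 4 + ((284*f - 242*c) + 24/5) = 4 + ((-242*c + 284*f) + 24/5) = 4 + (24/5 - 242*c + 284*f) = 44/5 - 242*c + 284*f)
V = 1312524/5 (V = 44/5 - 242*(-938) + 284*((2 + 23)*5) = 44/5 + 226996 + 284*(25*5) = 44/5 + 226996 + 284*125 = 44/5 + 226996 + 35500 = 1312524/5 ≈ 2.6251e+5)
-V = -1*1312524/5 = -1312524/5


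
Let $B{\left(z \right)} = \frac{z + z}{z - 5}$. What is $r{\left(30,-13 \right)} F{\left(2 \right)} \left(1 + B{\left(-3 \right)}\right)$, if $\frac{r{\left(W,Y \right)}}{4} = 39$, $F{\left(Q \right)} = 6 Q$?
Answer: $3276$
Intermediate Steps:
$r{\left(W,Y \right)} = 156$ ($r{\left(W,Y \right)} = 4 \cdot 39 = 156$)
$B{\left(z \right)} = \frac{2 z}{-5 + z}$
$r{\left(30,-13 \right)} F{\left(2 \right)} \left(1 + B{\left(-3 \right)}\right) = 156 \cdot 6 \cdot 2 \left(1 + 2 \left(-3\right) \frac{1}{-5 - 3}\right) = 156 \cdot 12 \left(1 + 2 \left(-3\right) \frac{1}{-8}\right) = 156 \cdot 12 \left(1 + 2 \left(-3\right) \left(- \frac{1}{8}\right)\right) = 156 \cdot 12 \left(1 + \frac{3}{4}\right) = 156 \cdot 12 \cdot \frac{7}{4} = 156 \cdot 21 = 3276$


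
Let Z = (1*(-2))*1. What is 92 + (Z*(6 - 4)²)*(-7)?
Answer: 148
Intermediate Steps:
Z = -2 (Z = -2*1 = -2)
92 + (Z*(6 - 4)²)*(-7) = 92 - 2*(6 - 4)²*(-7) = 92 - 2*2²*(-7) = 92 - 2*4*(-7) = 92 - 8*(-7) = 92 + 56 = 148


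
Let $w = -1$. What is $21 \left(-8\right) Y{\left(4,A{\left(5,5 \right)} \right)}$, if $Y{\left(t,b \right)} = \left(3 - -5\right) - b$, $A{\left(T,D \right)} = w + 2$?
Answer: $-1176$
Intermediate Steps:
$A{\left(T,D \right)} = 1$ ($A{\left(T,D \right)} = -1 + 2 = 1$)
$Y{\left(t,b \right)} = 8 - b$ ($Y{\left(t,b \right)} = \left(3 + 5\right) - b = 8 - b$)
$21 \left(-8\right) Y{\left(4,A{\left(5,5 \right)} \right)} = 21 \left(-8\right) \left(8 - 1\right) = - 168 \left(8 - 1\right) = \left(-168\right) 7 = -1176$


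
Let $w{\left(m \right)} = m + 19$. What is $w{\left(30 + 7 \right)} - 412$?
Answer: $-356$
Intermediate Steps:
$w{\left(m \right)} = 19 + m$
$w{\left(30 + 7 \right)} - 412 = \left(19 + \left(30 + 7\right)\right) - 412 = \left(19 + 37\right) - 412 = 56 - 412 = -356$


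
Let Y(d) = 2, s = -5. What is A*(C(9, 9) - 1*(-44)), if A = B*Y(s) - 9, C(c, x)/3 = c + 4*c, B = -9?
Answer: -4833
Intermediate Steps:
C(c, x) = 15*c (C(c, x) = 3*(c + 4*c) = 3*(5*c) = 15*c)
A = -27 (A = -9*2 - 9 = -18 - 9 = -27)
A*(C(9, 9) - 1*(-44)) = -27*(15*9 - 1*(-44)) = -27*(135 + 44) = -27*179 = -4833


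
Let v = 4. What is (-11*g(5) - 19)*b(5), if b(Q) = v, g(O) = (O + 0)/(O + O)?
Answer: -98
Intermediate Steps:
g(O) = 1/2 (g(O) = O/((2*O)) = O*(1/(2*O)) = 1/2)
b(Q) = 4
(-11*g(5) - 19)*b(5) = (-11*1/2 - 19)*4 = (-11/2 - 19)*4 = -49/2*4 = -98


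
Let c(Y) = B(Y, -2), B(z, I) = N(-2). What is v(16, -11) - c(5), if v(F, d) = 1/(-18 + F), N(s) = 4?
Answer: -9/2 ≈ -4.5000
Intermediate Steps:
B(z, I) = 4
c(Y) = 4
v(16, -11) - c(5) = 1/(-18 + 16) - 1*4 = 1/(-2) - 4 = -1/2 - 4 = -9/2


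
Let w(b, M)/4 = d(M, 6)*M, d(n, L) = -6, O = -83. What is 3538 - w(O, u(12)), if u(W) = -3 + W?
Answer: 3754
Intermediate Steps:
w(b, M) = -24*M (w(b, M) = 4*(-6*M) = -24*M)
3538 - w(O, u(12)) = 3538 - (-24)*(-3 + 12) = 3538 - (-24)*9 = 3538 - 1*(-216) = 3538 + 216 = 3754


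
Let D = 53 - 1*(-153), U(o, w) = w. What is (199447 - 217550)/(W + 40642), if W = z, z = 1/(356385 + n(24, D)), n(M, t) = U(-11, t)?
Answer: -6455366873/14492571423 ≈ -0.44543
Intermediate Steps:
D = 206 (D = 53 + 153 = 206)
n(M, t) = t
z = 1/356591 (z = 1/(356385 + 206) = 1/356591 ≈ 2.8043e-6)
W = 1/356591 ≈ 2.8043e-6
(199447 - 217550)/(W + 40642) = (199447 - 217550)/(1/356591 + 40642) = -18103/14492571423/356591 = -18103*356591/14492571423 = -6455366873/14492571423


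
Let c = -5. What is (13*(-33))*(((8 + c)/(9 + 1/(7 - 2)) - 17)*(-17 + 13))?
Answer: -658086/23 ≈ -28612.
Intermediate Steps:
(13*(-33))*(((8 + c)/(9 + 1/(7 - 2)) - 17)*(-17 + 13)) = (13*(-33))*(((8 - 5)/(9 + 1/(7 - 2)) - 17)*(-17 + 13)) = -429*(3/(9 + 1/5) - 17)*(-4) = -429*(3/(46/5) - 17)*(-4) = -429*(3*(5/46) - 17)*(-4) = -429*(15/46 - 17)*(-4) = -(-329043)*(-4)/46 = -429*1534/23 = -658086/23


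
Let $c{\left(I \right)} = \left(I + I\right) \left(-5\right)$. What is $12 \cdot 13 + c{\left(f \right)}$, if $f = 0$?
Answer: $156$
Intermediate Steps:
$c{\left(I \right)} = - 10 I$ ($c{\left(I \right)} = 2 I \left(-5\right) = - 10 I$)
$12 \cdot 13 + c{\left(f \right)} = 12 \cdot 13 - 0 = 156 + 0 = 156$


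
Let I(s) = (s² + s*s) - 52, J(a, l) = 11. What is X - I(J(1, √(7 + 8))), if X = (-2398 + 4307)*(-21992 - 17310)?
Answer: -75027708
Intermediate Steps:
I(s) = -52 + 2*s² (I(s) = (s² + s²) - 52 = 2*s² - 52 = -52 + 2*s²)
X = -75027518 (X = 1909*(-39302) = -75027518)
X - I(J(1, √(7 + 8))) = -75027518 - (-52 + 2*11²) = -75027518 - (-52 + 2*121) = -75027518 - (-52 + 242) = -75027518 - 1*190 = -75027518 - 190 = -75027708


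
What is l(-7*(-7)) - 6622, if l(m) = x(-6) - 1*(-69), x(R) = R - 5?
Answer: -6564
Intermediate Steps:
x(R) = -5 + R
l(m) = 58 (l(m) = (-5 - 6) - 1*(-69) = -11 + 69 = 58)
l(-7*(-7)) - 6622 = 58 - 6622 = -6564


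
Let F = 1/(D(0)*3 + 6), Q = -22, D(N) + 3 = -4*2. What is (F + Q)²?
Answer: 354025/729 ≈ 485.63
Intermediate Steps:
D(N) = -11 (D(N) = -3 - 4*2 = -3 - 8 = -11)
F = -1/27 (F = 1/(-11*3 + 6) = 1/(-33 + 6) = 1/(-27) = -1/27 ≈ -0.037037)
(F + Q)² = (-1/27 - 22)² = (-595/27)² = 354025/729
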